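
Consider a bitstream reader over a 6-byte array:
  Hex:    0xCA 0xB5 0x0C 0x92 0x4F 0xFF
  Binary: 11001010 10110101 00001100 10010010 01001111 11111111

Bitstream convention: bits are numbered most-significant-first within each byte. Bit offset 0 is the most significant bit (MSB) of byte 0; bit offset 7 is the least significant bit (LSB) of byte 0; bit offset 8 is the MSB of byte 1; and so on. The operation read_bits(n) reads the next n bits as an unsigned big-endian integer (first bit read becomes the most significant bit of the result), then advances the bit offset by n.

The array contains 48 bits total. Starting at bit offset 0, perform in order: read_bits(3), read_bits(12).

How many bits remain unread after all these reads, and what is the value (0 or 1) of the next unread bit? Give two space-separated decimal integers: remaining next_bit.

Read 1: bits[0:3] width=3 -> value=6 (bin 110); offset now 3 = byte 0 bit 3; 45 bits remain
Read 2: bits[3:15] width=12 -> value=1370 (bin 010101011010); offset now 15 = byte 1 bit 7; 33 bits remain

Answer: 33 1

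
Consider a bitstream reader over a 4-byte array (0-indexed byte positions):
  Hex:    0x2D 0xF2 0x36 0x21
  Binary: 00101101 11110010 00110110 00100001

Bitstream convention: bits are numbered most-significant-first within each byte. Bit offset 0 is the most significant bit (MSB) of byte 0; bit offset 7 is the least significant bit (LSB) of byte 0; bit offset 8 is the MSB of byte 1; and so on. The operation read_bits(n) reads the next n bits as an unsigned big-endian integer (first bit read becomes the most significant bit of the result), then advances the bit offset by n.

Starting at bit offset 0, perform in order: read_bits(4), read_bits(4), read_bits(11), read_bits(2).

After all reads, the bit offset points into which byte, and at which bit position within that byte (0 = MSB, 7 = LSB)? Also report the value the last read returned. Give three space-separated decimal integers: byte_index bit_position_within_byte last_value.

Answer: 2 5 2

Derivation:
Read 1: bits[0:4] width=4 -> value=2 (bin 0010); offset now 4 = byte 0 bit 4; 28 bits remain
Read 2: bits[4:8] width=4 -> value=13 (bin 1101); offset now 8 = byte 1 bit 0; 24 bits remain
Read 3: bits[8:19] width=11 -> value=1937 (bin 11110010001); offset now 19 = byte 2 bit 3; 13 bits remain
Read 4: bits[19:21] width=2 -> value=2 (bin 10); offset now 21 = byte 2 bit 5; 11 bits remain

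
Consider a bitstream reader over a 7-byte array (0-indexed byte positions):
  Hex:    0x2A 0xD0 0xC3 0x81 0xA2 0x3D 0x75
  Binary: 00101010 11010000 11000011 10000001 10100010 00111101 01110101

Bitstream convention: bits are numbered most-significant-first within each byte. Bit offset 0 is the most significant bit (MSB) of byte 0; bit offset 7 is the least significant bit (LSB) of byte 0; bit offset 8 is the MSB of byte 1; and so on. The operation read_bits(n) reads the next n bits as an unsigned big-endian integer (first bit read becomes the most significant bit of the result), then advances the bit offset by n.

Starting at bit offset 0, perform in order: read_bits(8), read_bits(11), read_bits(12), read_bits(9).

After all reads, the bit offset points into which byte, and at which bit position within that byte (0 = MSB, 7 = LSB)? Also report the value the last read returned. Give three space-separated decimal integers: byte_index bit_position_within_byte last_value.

Read 1: bits[0:8] width=8 -> value=42 (bin 00101010); offset now 8 = byte 1 bit 0; 48 bits remain
Read 2: bits[8:19] width=11 -> value=1670 (bin 11010000110); offset now 19 = byte 2 bit 3; 37 bits remain
Read 3: bits[19:31] width=12 -> value=448 (bin 000111000000); offset now 31 = byte 3 bit 7; 25 bits remain
Read 4: bits[31:40] width=9 -> value=418 (bin 110100010); offset now 40 = byte 5 bit 0; 16 bits remain

Answer: 5 0 418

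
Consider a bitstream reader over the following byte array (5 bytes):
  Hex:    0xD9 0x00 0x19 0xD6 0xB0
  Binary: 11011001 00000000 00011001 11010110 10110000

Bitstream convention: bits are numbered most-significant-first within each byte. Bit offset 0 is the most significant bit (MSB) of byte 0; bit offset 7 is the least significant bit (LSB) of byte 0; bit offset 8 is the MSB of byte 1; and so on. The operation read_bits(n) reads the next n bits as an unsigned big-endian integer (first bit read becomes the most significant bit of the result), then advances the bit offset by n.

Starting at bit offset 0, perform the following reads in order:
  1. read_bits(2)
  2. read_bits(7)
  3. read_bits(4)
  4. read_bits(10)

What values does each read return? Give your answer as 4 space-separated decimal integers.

Answer: 3 50 0 12

Derivation:
Read 1: bits[0:2] width=2 -> value=3 (bin 11); offset now 2 = byte 0 bit 2; 38 bits remain
Read 2: bits[2:9] width=7 -> value=50 (bin 0110010); offset now 9 = byte 1 bit 1; 31 bits remain
Read 3: bits[9:13] width=4 -> value=0 (bin 0000); offset now 13 = byte 1 bit 5; 27 bits remain
Read 4: bits[13:23] width=10 -> value=12 (bin 0000001100); offset now 23 = byte 2 bit 7; 17 bits remain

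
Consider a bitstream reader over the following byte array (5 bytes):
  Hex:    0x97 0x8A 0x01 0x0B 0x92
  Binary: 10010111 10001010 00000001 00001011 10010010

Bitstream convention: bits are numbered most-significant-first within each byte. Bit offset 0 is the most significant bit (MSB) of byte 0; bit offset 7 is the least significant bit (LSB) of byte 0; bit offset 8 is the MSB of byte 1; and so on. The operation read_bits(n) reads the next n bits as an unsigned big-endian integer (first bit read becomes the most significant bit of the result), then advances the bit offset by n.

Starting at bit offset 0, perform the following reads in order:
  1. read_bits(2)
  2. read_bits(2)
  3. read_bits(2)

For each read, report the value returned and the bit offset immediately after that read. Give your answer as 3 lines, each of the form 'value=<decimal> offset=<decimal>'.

Read 1: bits[0:2] width=2 -> value=2 (bin 10); offset now 2 = byte 0 bit 2; 38 bits remain
Read 2: bits[2:4] width=2 -> value=1 (bin 01); offset now 4 = byte 0 bit 4; 36 bits remain
Read 3: bits[4:6] width=2 -> value=1 (bin 01); offset now 6 = byte 0 bit 6; 34 bits remain

Answer: value=2 offset=2
value=1 offset=4
value=1 offset=6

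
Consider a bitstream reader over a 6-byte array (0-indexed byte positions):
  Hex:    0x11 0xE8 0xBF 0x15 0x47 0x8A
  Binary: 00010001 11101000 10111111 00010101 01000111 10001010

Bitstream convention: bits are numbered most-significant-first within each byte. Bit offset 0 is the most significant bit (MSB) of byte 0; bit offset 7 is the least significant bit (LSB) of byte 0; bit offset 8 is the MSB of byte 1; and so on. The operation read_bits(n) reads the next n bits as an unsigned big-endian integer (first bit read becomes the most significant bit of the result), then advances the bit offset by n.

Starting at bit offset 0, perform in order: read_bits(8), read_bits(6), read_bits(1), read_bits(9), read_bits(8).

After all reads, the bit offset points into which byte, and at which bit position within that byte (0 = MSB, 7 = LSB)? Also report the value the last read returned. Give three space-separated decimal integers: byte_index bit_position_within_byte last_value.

Read 1: bits[0:8] width=8 -> value=17 (bin 00010001); offset now 8 = byte 1 bit 0; 40 bits remain
Read 2: bits[8:14] width=6 -> value=58 (bin 111010); offset now 14 = byte 1 bit 6; 34 bits remain
Read 3: bits[14:15] width=1 -> value=0 (bin 0); offset now 15 = byte 1 bit 7; 33 bits remain
Read 4: bits[15:24] width=9 -> value=191 (bin 010111111); offset now 24 = byte 3 bit 0; 24 bits remain
Read 5: bits[24:32] width=8 -> value=21 (bin 00010101); offset now 32 = byte 4 bit 0; 16 bits remain

Answer: 4 0 21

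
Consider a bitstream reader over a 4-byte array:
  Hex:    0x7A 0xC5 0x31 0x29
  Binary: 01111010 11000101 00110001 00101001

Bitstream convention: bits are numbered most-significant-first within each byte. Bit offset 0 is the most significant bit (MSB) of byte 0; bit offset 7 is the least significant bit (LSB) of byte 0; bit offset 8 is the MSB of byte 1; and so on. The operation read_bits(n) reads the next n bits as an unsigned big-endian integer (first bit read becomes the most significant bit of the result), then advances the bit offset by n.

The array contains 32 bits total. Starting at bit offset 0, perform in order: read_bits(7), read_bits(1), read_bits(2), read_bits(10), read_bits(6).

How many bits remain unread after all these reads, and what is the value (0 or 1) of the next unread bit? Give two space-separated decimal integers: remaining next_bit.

Read 1: bits[0:7] width=7 -> value=61 (bin 0111101); offset now 7 = byte 0 bit 7; 25 bits remain
Read 2: bits[7:8] width=1 -> value=0 (bin 0); offset now 8 = byte 1 bit 0; 24 bits remain
Read 3: bits[8:10] width=2 -> value=3 (bin 11); offset now 10 = byte 1 bit 2; 22 bits remain
Read 4: bits[10:20] width=10 -> value=83 (bin 0001010011); offset now 20 = byte 2 bit 4; 12 bits remain
Read 5: bits[20:26] width=6 -> value=4 (bin 000100); offset now 26 = byte 3 bit 2; 6 bits remain

Answer: 6 1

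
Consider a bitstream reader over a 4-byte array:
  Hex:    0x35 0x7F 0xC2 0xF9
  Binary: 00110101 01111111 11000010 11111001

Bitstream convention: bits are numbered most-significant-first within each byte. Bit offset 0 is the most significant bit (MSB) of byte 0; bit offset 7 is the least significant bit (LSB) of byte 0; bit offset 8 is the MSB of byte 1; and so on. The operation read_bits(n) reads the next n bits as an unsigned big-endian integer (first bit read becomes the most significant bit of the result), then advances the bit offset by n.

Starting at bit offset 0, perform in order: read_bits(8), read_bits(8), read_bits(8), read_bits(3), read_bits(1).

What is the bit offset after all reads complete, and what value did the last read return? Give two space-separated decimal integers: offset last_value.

Read 1: bits[0:8] width=8 -> value=53 (bin 00110101); offset now 8 = byte 1 bit 0; 24 bits remain
Read 2: bits[8:16] width=8 -> value=127 (bin 01111111); offset now 16 = byte 2 bit 0; 16 bits remain
Read 3: bits[16:24] width=8 -> value=194 (bin 11000010); offset now 24 = byte 3 bit 0; 8 bits remain
Read 4: bits[24:27] width=3 -> value=7 (bin 111); offset now 27 = byte 3 bit 3; 5 bits remain
Read 5: bits[27:28] width=1 -> value=1 (bin 1); offset now 28 = byte 3 bit 4; 4 bits remain

Answer: 28 1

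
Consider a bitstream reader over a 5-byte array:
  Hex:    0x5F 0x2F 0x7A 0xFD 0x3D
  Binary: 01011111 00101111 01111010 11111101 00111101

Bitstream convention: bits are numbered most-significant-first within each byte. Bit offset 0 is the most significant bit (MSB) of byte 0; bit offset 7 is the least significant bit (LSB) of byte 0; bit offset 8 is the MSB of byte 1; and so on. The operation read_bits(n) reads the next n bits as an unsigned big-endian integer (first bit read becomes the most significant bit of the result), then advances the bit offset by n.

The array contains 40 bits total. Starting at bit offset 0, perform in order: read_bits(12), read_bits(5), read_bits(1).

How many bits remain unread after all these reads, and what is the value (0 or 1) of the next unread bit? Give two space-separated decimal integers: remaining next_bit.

Answer: 22 1

Derivation:
Read 1: bits[0:12] width=12 -> value=1522 (bin 010111110010); offset now 12 = byte 1 bit 4; 28 bits remain
Read 2: bits[12:17] width=5 -> value=30 (bin 11110); offset now 17 = byte 2 bit 1; 23 bits remain
Read 3: bits[17:18] width=1 -> value=1 (bin 1); offset now 18 = byte 2 bit 2; 22 bits remain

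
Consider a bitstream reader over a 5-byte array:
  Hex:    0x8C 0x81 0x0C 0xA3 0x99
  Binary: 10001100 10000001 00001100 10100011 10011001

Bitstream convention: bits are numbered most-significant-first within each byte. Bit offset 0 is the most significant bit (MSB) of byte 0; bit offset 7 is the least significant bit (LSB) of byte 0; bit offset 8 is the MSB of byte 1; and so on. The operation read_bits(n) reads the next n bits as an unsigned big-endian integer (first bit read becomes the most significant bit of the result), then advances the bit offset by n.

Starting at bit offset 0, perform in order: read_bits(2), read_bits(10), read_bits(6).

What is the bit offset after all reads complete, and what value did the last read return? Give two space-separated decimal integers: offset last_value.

Read 1: bits[0:2] width=2 -> value=2 (bin 10); offset now 2 = byte 0 bit 2; 38 bits remain
Read 2: bits[2:12] width=10 -> value=200 (bin 0011001000); offset now 12 = byte 1 bit 4; 28 bits remain
Read 3: bits[12:18] width=6 -> value=4 (bin 000100); offset now 18 = byte 2 bit 2; 22 bits remain

Answer: 18 4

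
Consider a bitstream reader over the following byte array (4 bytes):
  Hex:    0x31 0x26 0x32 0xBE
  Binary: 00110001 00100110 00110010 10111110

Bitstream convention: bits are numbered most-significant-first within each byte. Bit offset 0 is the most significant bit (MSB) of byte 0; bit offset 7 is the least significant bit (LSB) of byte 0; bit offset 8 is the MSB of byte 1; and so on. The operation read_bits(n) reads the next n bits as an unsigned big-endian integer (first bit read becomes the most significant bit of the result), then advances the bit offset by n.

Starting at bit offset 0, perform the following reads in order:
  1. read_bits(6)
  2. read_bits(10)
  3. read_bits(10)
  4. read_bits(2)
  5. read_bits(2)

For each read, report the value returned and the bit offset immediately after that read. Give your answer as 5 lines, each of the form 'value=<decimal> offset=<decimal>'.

Read 1: bits[0:6] width=6 -> value=12 (bin 001100); offset now 6 = byte 0 bit 6; 26 bits remain
Read 2: bits[6:16] width=10 -> value=294 (bin 0100100110); offset now 16 = byte 2 bit 0; 16 bits remain
Read 3: bits[16:26] width=10 -> value=202 (bin 0011001010); offset now 26 = byte 3 bit 2; 6 bits remain
Read 4: bits[26:28] width=2 -> value=3 (bin 11); offset now 28 = byte 3 bit 4; 4 bits remain
Read 5: bits[28:30] width=2 -> value=3 (bin 11); offset now 30 = byte 3 bit 6; 2 bits remain

Answer: value=12 offset=6
value=294 offset=16
value=202 offset=26
value=3 offset=28
value=3 offset=30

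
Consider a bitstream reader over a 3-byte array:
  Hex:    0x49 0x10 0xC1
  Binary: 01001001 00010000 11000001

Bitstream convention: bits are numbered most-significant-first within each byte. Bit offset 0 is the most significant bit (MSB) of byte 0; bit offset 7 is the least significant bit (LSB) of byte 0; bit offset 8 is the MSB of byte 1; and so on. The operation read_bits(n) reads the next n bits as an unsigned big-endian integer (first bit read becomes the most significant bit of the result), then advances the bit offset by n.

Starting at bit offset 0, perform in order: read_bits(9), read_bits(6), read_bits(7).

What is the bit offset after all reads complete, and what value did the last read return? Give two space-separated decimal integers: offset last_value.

Answer: 22 48

Derivation:
Read 1: bits[0:9] width=9 -> value=146 (bin 010010010); offset now 9 = byte 1 bit 1; 15 bits remain
Read 2: bits[9:15] width=6 -> value=8 (bin 001000); offset now 15 = byte 1 bit 7; 9 bits remain
Read 3: bits[15:22] width=7 -> value=48 (bin 0110000); offset now 22 = byte 2 bit 6; 2 bits remain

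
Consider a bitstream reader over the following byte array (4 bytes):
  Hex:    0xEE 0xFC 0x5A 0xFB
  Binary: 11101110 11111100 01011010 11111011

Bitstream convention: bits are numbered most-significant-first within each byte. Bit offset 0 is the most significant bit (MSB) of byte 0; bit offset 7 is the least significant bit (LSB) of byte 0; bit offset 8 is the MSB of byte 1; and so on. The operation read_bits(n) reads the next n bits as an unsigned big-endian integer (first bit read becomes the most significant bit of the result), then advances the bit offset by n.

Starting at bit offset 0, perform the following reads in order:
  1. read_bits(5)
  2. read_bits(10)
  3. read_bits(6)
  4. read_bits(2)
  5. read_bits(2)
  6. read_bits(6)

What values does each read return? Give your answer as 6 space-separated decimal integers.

Answer: 29 894 11 1 1 61

Derivation:
Read 1: bits[0:5] width=5 -> value=29 (bin 11101); offset now 5 = byte 0 bit 5; 27 bits remain
Read 2: bits[5:15] width=10 -> value=894 (bin 1101111110); offset now 15 = byte 1 bit 7; 17 bits remain
Read 3: bits[15:21] width=6 -> value=11 (bin 001011); offset now 21 = byte 2 bit 5; 11 bits remain
Read 4: bits[21:23] width=2 -> value=1 (bin 01); offset now 23 = byte 2 bit 7; 9 bits remain
Read 5: bits[23:25] width=2 -> value=1 (bin 01); offset now 25 = byte 3 bit 1; 7 bits remain
Read 6: bits[25:31] width=6 -> value=61 (bin 111101); offset now 31 = byte 3 bit 7; 1 bits remain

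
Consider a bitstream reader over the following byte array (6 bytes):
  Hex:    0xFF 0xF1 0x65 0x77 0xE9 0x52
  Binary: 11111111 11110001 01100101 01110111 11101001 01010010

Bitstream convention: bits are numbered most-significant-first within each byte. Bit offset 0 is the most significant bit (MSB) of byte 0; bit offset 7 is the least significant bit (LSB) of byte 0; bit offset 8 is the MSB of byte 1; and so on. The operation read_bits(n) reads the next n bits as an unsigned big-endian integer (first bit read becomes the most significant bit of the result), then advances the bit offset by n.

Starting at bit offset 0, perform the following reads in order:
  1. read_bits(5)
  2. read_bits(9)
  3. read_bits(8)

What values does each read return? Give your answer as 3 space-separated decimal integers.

Answer: 31 508 89

Derivation:
Read 1: bits[0:5] width=5 -> value=31 (bin 11111); offset now 5 = byte 0 bit 5; 43 bits remain
Read 2: bits[5:14] width=9 -> value=508 (bin 111111100); offset now 14 = byte 1 bit 6; 34 bits remain
Read 3: bits[14:22] width=8 -> value=89 (bin 01011001); offset now 22 = byte 2 bit 6; 26 bits remain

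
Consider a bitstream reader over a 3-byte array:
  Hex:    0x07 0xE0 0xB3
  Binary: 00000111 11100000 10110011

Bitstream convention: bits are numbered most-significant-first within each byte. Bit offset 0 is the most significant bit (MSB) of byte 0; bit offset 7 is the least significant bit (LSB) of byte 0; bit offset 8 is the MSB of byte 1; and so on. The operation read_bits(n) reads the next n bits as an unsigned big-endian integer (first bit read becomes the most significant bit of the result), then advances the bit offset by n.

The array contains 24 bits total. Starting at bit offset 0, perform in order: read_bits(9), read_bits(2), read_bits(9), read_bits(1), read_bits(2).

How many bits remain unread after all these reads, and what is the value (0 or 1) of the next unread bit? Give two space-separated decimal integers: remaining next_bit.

Answer: 1 1

Derivation:
Read 1: bits[0:9] width=9 -> value=15 (bin 000001111); offset now 9 = byte 1 bit 1; 15 bits remain
Read 2: bits[9:11] width=2 -> value=3 (bin 11); offset now 11 = byte 1 bit 3; 13 bits remain
Read 3: bits[11:20] width=9 -> value=11 (bin 000001011); offset now 20 = byte 2 bit 4; 4 bits remain
Read 4: bits[20:21] width=1 -> value=0 (bin 0); offset now 21 = byte 2 bit 5; 3 bits remain
Read 5: bits[21:23] width=2 -> value=1 (bin 01); offset now 23 = byte 2 bit 7; 1 bits remain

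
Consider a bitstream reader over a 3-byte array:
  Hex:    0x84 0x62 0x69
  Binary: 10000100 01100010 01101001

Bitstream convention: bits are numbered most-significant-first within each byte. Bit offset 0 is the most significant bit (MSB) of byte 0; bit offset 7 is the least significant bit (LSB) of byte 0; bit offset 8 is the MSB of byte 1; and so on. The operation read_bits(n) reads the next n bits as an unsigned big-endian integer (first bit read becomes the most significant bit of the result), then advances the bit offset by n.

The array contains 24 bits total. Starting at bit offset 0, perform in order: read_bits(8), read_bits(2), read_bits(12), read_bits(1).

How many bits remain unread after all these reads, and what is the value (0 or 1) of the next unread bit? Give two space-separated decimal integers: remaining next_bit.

Answer: 1 1

Derivation:
Read 1: bits[0:8] width=8 -> value=132 (bin 10000100); offset now 8 = byte 1 bit 0; 16 bits remain
Read 2: bits[8:10] width=2 -> value=1 (bin 01); offset now 10 = byte 1 bit 2; 14 bits remain
Read 3: bits[10:22] width=12 -> value=2202 (bin 100010011010); offset now 22 = byte 2 bit 6; 2 bits remain
Read 4: bits[22:23] width=1 -> value=0 (bin 0); offset now 23 = byte 2 bit 7; 1 bits remain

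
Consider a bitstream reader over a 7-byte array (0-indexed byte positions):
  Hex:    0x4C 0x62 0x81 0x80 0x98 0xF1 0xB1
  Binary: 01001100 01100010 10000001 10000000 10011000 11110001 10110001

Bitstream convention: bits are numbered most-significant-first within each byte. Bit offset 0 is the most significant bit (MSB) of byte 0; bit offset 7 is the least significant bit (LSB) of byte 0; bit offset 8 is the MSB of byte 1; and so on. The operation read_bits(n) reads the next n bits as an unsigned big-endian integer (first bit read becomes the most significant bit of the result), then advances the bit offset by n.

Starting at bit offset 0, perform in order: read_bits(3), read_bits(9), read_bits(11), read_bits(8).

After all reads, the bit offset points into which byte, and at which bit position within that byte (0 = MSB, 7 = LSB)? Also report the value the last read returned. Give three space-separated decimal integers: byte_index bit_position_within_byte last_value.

Read 1: bits[0:3] width=3 -> value=2 (bin 010); offset now 3 = byte 0 bit 3; 53 bits remain
Read 2: bits[3:12] width=9 -> value=198 (bin 011000110); offset now 12 = byte 1 bit 4; 44 bits remain
Read 3: bits[12:23] width=11 -> value=320 (bin 00101000000); offset now 23 = byte 2 bit 7; 33 bits remain
Read 4: bits[23:31] width=8 -> value=192 (bin 11000000); offset now 31 = byte 3 bit 7; 25 bits remain

Answer: 3 7 192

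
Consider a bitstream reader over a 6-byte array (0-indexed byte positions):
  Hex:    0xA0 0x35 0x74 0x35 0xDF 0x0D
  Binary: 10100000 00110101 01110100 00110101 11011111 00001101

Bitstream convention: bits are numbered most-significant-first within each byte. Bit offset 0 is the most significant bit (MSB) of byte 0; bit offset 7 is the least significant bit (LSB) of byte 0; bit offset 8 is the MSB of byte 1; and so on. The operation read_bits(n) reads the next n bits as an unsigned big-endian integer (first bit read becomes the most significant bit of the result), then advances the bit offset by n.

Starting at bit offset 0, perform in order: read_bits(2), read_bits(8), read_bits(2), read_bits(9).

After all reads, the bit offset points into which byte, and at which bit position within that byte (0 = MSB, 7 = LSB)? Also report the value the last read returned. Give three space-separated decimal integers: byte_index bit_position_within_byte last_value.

Read 1: bits[0:2] width=2 -> value=2 (bin 10); offset now 2 = byte 0 bit 2; 46 bits remain
Read 2: bits[2:10] width=8 -> value=128 (bin 10000000); offset now 10 = byte 1 bit 2; 38 bits remain
Read 3: bits[10:12] width=2 -> value=3 (bin 11); offset now 12 = byte 1 bit 4; 36 bits remain
Read 4: bits[12:21] width=9 -> value=174 (bin 010101110); offset now 21 = byte 2 bit 5; 27 bits remain

Answer: 2 5 174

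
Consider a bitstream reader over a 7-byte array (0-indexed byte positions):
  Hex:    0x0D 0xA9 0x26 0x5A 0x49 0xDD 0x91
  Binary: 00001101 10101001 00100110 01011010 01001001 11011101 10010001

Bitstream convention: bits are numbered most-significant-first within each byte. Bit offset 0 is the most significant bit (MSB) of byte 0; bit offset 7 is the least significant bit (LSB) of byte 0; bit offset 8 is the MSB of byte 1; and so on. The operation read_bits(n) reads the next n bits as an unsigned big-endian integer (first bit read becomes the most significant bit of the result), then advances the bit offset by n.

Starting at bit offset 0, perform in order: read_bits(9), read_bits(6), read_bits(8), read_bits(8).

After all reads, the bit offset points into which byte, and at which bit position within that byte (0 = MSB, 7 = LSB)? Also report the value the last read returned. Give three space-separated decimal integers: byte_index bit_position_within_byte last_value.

Answer: 3 7 45

Derivation:
Read 1: bits[0:9] width=9 -> value=27 (bin 000011011); offset now 9 = byte 1 bit 1; 47 bits remain
Read 2: bits[9:15] width=6 -> value=20 (bin 010100); offset now 15 = byte 1 bit 7; 41 bits remain
Read 3: bits[15:23] width=8 -> value=147 (bin 10010011); offset now 23 = byte 2 bit 7; 33 bits remain
Read 4: bits[23:31] width=8 -> value=45 (bin 00101101); offset now 31 = byte 3 bit 7; 25 bits remain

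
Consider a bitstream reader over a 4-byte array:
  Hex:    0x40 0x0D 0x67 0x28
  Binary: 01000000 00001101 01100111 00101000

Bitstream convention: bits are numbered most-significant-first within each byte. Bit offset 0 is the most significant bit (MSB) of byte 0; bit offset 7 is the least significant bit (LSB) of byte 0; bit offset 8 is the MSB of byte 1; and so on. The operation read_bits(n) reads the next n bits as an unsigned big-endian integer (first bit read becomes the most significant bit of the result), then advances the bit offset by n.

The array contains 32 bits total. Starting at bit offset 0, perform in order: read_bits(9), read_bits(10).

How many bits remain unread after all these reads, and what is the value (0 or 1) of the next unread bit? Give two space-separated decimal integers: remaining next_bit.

Read 1: bits[0:9] width=9 -> value=128 (bin 010000000); offset now 9 = byte 1 bit 1; 23 bits remain
Read 2: bits[9:19] width=10 -> value=107 (bin 0001101011); offset now 19 = byte 2 bit 3; 13 bits remain

Answer: 13 0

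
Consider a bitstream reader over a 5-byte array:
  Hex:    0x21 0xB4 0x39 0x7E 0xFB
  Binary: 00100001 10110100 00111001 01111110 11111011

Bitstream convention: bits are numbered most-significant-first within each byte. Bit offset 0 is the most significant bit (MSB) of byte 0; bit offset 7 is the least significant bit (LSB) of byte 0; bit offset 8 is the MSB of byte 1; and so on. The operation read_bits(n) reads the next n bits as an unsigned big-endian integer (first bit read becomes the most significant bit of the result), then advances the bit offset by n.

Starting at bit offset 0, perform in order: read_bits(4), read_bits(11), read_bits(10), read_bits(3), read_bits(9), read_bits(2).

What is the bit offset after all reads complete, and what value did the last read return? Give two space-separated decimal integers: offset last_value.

Answer: 39 1

Derivation:
Read 1: bits[0:4] width=4 -> value=2 (bin 0010); offset now 4 = byte 0 bit 4; 36 bits remain
Read 2: bits[4:15] width=11 -> value=218 (bin 00011011010); offset now 15 = byte 1 bit 7; 25 bits remain
Read 3: bits[15:25] width=10 -> value=114 (bin 0001110010); offset now 25 = byte 3 bit 1; 15 bits remain
Read 4: bits[25:28] width=3 -> value=7 (bin 111); offset now 28 = byte 3 bit 4; 12 bits remain
Read 5: bits[28:37] width=9 -> value=479 (bin 111011111); offset now 37 = byte 4 bit 5; 3 bits remain
Read 6: bits[37:39] width=2 -> value=1 (bin 01); offset now 39 = byte 4 bit 7; 1 bits remain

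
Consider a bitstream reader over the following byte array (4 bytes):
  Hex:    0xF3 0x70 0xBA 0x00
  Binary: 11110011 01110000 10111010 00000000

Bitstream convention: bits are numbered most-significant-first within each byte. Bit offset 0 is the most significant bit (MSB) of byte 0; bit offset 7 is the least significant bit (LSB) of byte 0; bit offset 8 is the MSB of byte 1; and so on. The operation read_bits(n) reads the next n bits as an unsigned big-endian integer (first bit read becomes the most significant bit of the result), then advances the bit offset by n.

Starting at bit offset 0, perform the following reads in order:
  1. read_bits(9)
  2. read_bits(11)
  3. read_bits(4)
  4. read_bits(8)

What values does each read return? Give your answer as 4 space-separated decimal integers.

Read 1: bits[0:9] width=9 -> value=486 (bin 111100110); offset now 9 = byte 1 bit 1; 23 bits remain
Read 2: bits[9:20] width=11 -> value=1803 (bin 11100001011); offset now 20 = byte 2 bit 4; 12 bits remain
Read 3: bits[20:24] width=4 -> value=10 (bin 1010); offset now 24 = byte 3 bit 0; 8 bits remain
Read 4: bits[24:32] width=8 -> value=0 (bin 00000000); offset now 32 = byte 4 bit 0; 0 bits remain

Answer: 486 1803 10 0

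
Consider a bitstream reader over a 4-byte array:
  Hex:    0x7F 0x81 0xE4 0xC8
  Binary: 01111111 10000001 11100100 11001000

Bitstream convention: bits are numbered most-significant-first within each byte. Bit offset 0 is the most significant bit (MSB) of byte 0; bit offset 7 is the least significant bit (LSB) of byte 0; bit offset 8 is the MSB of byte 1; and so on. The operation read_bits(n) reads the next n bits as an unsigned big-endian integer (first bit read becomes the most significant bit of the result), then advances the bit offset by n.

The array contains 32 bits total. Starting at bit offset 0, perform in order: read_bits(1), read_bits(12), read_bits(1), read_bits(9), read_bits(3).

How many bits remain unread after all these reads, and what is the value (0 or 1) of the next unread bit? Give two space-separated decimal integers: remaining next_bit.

Answer: 6 0

Derivation:
Read 1: bits[0:1] width=1 -> value=0 (bin 0); offset now 1 = byte 0 bit 1; 31 bits remain
Read 2: bits[1:13] width=12 -> value=4080 (bin 111111110000); offset now 13 = byte 1 bit 5; 19 bits remain
Read 3: bits[13:14] width=1 -> value=0 (bin 0); offset now 14 = byte 1 bit 6; 18 bits remain
Read 4: bits[14:23] width=9 -> value=242 (bin 011110010); offset now 23 = byte 2 bit 7; 9 bits remain
Read 5: bits[23:26] width=3 -> value=3 (bin 011); offset now 26 = byte 3 bit 2; 6 bits remain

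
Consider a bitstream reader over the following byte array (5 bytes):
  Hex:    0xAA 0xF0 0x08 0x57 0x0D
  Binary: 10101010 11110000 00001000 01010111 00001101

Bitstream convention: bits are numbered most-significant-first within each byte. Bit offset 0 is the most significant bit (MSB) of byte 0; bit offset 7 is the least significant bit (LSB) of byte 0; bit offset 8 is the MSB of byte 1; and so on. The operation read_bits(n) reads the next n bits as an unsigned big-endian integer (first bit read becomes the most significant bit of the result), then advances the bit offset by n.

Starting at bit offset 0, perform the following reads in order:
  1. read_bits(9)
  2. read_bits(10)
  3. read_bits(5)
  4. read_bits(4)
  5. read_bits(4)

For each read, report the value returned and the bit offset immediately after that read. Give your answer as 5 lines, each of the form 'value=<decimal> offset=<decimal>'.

Read 1: bits[0:9] width=9 -> value=341 (bin 101010101); offset now 9 = byte 1 bit 1; 31 bits remain
Read 2: bits[9:19] width=10 -> value=896 (bin 1110000000); offset now 19 = byte 2 bit 3; 21 bits remain
Read 3: bits[19:24] width=5 -> value=8 (bin 01000); offset now 24 = byte 3 bit 0; 16 bits remain
Read 4: bits[24:28] width=4 -> value=5 (bin 0101); offset now 28 = byte 3 bit 4; 12 bits remain
Read 5: bits[28:32] width=4 -> value=7 (bin 0111); offset now 32 = byte 4 bit 0; 8 bits remain

Answer: value=341 offset=9
value=896 offset=19
value=8 offset=24
value=5 offset=28
value=7 offset=32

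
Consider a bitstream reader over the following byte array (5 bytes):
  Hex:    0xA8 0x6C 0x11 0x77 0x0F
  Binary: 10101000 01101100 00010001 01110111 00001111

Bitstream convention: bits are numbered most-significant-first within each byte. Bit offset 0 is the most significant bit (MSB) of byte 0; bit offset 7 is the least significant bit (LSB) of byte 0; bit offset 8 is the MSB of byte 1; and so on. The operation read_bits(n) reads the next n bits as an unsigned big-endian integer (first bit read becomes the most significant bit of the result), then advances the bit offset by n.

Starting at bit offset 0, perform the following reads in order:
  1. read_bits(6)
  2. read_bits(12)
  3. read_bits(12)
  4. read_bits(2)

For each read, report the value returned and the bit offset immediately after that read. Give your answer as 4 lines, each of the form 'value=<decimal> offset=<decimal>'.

Read 1: bits[0:6] width=6 -> value=42 (bin 101010); offset now 6 = byte 0 bit 6; 34 bits remain
Read 2: bits[6:18] width=12 -> value=432 (bin 000110110000); offset now 18 = byte 2 bit 2; 22 bits remain
Read 3: bits[18:30] width=12 -> value=1117 (bin 010001011101); offset now 30 = byte 3 bit 6; 10 bits remain
Read 4: bits[30:32] width=2 -> value=3 (bin 11); offset now 32 = byte 4 bit 0; 8 bits remain

Answer: value=42 offset=6
value=432 offset=18
value=1117 offset=30
value=3 offset=32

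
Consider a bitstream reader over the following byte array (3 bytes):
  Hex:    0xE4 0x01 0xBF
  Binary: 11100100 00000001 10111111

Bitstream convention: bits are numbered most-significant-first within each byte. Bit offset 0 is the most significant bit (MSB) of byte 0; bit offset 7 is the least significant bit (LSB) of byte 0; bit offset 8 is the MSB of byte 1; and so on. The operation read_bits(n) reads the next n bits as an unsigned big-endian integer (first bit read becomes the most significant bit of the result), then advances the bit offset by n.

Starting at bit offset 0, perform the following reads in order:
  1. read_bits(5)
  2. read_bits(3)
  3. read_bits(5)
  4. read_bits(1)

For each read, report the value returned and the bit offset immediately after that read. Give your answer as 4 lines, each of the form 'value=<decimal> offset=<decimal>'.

Answer: value=28 offset=5
value=4 offset=8
value=0 offset=13
value=0 offset=14

Derivation:
Read 1: bits[0:5] width=5 -> value=28 (bin 11100); offset now 5 = byte 0 bit 5; 19 bits remain
Read 2: bits[5:8] width=3 -> value=4 (bin 100); offset now 8 = byte 1 bit 0; 16 bits remain
Read 3: bits[8:13] width=5 -> value=0 (bin 00000); offset now 13 = byte 1 bit 5; 11 bits remain
Read 4: bits[13:14] width=1 -> value=0 (bin 0); offset now 14 = byte 1 bit 6; 10 bits remain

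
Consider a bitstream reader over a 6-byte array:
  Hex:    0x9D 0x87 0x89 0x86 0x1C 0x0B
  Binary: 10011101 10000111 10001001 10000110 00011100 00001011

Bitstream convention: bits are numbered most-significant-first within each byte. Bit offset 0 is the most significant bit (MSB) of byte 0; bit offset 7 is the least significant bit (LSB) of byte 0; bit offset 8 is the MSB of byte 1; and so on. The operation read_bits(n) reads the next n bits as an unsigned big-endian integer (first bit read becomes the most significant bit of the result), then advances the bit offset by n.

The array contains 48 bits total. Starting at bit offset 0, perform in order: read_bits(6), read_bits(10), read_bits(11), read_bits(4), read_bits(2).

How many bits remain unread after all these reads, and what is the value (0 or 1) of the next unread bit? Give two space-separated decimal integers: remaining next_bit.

Answer: 15 0

Derivation:
Read 1: bits[0:6] width=6 -> value=39 (bin 100111); offset now 6 = byte 0 bit 6; 42 bits remain
Read 2: bits[6:16] width=10 -> value=391 (bin 0110000111); offset now 16 = byte 2 bit 0; 32 bits remain
Read 3: bits[16:27] width=11 -> value=1100 (bin 10001001100); offset now 27 = byte 3 bit 3; 21 bits remain
Read 4: bits[27:31] width=4 -> value=3 (bin 0011); offset now 31 = byte 3 bit 7; 17 bits remain
Read 5: bits[31:33] width=2 -> value=0 (bin 00); offset now 33 = byte 4 bit 1; 15 bits remain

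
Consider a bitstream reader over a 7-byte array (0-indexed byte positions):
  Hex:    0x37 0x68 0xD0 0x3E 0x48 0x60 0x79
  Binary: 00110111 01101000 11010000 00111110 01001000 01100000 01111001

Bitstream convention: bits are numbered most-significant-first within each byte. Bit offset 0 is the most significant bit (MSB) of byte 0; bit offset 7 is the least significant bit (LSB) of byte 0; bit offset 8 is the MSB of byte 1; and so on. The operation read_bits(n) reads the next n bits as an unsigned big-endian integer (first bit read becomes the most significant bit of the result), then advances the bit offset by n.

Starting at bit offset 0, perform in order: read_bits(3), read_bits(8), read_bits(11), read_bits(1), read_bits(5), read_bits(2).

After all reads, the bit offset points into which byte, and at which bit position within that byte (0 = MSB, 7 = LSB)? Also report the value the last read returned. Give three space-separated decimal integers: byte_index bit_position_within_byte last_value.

Answer: 3 6 3

Derivation:
Read 1: bits[0:3] width=3 -> value=1 (bin 001); offset now 3 = byte 0 bit 3; 53 bits remain
Read 2: bits[3:11] width=8 -> value=187 (bin 10111011); offset now 11 = byte 1 bit 3; 45 bits remain
Read 3: bits[11:22] width=11 -> value=564 (bin 01000110100); offset now 22 = byte 2 bit 6; 34 bits remain
Read 4: bits[22:23] width=1 -> value=0 (bin 0); offset now 23 = byte 2 bit 7; 33 bits remain
Read 5: bits[23:28] width=5 -> value=3 (bin 00011); offset now 28 = byte 3 bit 4; 28 bits remain
Read 6: bits[28:30] width=2 -> value=3 (bin 11); offset now 30 = byte 3 bit 6; 26 bits remain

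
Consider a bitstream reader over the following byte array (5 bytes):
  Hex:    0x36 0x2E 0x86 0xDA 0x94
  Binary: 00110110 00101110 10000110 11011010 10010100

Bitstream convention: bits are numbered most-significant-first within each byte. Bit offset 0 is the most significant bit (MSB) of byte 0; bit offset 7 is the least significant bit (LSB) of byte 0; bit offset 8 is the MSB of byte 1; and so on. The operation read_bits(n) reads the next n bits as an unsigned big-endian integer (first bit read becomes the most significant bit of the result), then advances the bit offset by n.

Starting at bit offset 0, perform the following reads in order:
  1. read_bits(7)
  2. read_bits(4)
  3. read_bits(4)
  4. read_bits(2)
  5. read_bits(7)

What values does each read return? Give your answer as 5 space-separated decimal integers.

Read 1: bits[0:7] width=7 -> value=27 (bin 0011011); offset now 7 = byte 0 bit 7; 33 bits remain
Read 2: bits[7:11] width=4 -> value=1 (bin 0001); offset now 11 = byte 1 bit 3; 29 bits remain
Read 3: bits[11:15] width=4 -> value=7 (bin 0111); offset now 15 = byte 1 bit 7; 25 bits remain
Read 4: bits[15:17] width=2 -> value=1 (bin 01); offset now 17 = byte 2 bit 1; 23 bits remain
Read 5: bits[17:24] width=7 -> value=6 (bin 0000110); offset now 24 = byte 3 bit 0; 16 bits remain

Answer: 27 1 7 1 6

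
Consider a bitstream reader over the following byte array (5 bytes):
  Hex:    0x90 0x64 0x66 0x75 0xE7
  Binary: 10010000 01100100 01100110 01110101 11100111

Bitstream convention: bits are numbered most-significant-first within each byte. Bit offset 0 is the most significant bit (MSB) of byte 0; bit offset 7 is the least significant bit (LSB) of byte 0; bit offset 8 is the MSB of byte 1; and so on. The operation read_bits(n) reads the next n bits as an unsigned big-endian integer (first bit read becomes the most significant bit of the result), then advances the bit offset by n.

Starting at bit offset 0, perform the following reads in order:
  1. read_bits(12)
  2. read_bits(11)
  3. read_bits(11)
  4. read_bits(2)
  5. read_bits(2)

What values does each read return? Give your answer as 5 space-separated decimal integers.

Read 1: bits[0:12] width=12 -> value=2310 (bin 100100000110); offset now 12 = byte 1 bit 4; 28 bits remain
Read 2: bits[12:23] width=11 -> value=563 (bin 01000110011); offset now 23 = byte 2 bit 7; 17 bits remain
Read 3: bits[23:34] width=11 -> value=471 (bin 00111010111); offset now 34 = byte 4 bit 2; 6 bits remain
Read 4: bits[34:36] width=2 -> value=2 (bin 10); offset now 36 = byte 4 bit 4; 4 bits remain
Read 5: bits[36:38] width=2 -> value=1 (bin 01); offset now 38 = byte 4 bit 6; 2 bits remain

Answer: 2310 563 471 2 1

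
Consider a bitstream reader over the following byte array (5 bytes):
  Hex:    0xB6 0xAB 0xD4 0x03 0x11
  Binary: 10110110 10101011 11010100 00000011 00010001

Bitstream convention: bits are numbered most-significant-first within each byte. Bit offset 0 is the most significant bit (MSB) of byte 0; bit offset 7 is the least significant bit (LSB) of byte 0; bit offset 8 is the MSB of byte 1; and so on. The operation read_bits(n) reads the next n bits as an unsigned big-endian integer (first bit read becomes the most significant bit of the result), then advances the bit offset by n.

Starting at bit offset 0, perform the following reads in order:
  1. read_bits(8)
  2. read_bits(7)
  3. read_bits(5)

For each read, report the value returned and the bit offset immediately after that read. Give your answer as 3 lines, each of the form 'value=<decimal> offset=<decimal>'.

Answer: value=182 offset=8
value=85 offset=15
value=29 offset=20

Derivation:
Read 1: bits[0:8] width=8 -> value=182 (bin 10110110); offset now 8 = byte 1 bit 0; 32 bits remain
Read 2: bits[8:15] width=7 -> value=85 (bin 1010101); offset now 15 = byte 1 bit 7; 25 bits remain
Read 3: bits[15:20] width=5 -> value=29 (bin 11101); offset now 20 = byte 2 bit 4; 20 bits remain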